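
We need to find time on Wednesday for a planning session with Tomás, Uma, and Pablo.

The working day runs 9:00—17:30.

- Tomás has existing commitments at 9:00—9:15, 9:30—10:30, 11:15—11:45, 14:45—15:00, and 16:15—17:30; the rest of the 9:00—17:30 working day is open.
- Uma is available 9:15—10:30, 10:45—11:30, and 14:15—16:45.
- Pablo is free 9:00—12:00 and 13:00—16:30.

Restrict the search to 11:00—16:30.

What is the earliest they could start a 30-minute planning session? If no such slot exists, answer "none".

14:15

Tomás free within 09:00–17:30: 09:15–09:30, 10:30–11:15, 11:45–14:45, 15:00–16:15.
Tomás ∩ Uma: 09:15–09:30, 10:45–11:15, 14:15–14:45, 15:00–16:15.
Tomás ∩ Uma ∩ Pablo: 09:15–09:30, 10:45–11:15, 14:15–14:45, 15:00–16:15.
Restricted to 11:00–16:30: 11:00–11:15, 14:15–14:45, 15:00–16:15.
Windows ≥ 30 min: 14:15–14:45, 15:00–16:15.
Earliest such window starts at 14:15.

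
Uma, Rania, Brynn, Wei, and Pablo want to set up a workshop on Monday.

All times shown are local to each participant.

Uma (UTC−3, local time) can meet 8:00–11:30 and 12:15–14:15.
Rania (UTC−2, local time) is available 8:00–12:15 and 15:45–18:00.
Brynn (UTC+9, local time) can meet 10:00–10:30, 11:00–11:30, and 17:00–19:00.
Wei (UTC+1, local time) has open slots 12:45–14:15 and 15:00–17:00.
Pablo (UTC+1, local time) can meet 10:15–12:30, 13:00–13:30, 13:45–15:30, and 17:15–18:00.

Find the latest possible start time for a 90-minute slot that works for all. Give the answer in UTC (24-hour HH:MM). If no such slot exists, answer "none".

none

Uma → UTC: 11:00–14:30, 15:15–17:15.
Rania → UTC: 10:00–14:15, 17:45–20:00.
Brynn → UTC: 01:00–01:30, 02:00–02:30, 08:00–10:00.
Wei → UTC: 11:45–13:15, 14:00–16:00.
Pablo → UTC: 09:15–11:30, 12:00–12:30, 12:45–14:30, 16:15–17:00.
Uma ∩ Rania: 11:00–14:15.
Uma ∩ Rania ∩ Brynn: (none).
Uma ∩ Rania ∩ Brynn ∩ Wei: (none).
Uma ∩ Rania ∩ Brynn ∩ Wei ∩ Pablo: (none).
Windows ≥ 90 min: (none).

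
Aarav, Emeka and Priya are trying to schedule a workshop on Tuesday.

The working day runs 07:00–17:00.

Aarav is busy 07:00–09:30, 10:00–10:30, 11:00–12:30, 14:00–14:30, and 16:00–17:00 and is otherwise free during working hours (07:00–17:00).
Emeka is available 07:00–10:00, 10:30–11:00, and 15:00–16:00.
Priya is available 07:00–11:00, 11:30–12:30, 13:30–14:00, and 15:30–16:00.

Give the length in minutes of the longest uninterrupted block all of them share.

30 minutes

Aarav free within 07:00–17:00: 09:30–10:00, 10:30–11:00, 12:30–14:00, 14:30–16:00.
Aarav ∩ Emeka: 09:30–10:00, 10:30–11:00, 15:00–16:00.
Aarav ∩ Emeka ∩ Priya: 09:30–10:00, 10:30–11:00, 15:30–16:00.
Common window lengths: 30, 30, 30 min; longest is 30.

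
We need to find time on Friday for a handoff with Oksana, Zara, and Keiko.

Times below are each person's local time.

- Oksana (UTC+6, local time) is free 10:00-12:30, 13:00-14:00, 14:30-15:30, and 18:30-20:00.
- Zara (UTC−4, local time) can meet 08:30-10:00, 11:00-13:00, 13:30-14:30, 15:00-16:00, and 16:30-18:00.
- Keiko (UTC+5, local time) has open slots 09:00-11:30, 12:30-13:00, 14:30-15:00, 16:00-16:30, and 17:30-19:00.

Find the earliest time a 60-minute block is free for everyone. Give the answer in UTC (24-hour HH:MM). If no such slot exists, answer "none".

Oksana → UTC: 04:00–06:30, 07:00–08:00, 08:30–09:30, 12:30–14:00.
Zara → UTC: 12:30–14:00, 15:00–17:00, 17:30–18:30, 19:00–20:00, 20:30–22:00.
Keiko → UTC: 04:00–06:30, 07:30–08:00, 09:30–10:00, 11:00–11:30, 12:30–14:00.
Oksana ∩ Zara: 12:30–14:00.
Oksana ∩ Zara ∩ Keiko: 12:30–14:00.
Windows ≥ 60 min: 12:30–14:00.
Earliest such window starts at 12:30.

12:30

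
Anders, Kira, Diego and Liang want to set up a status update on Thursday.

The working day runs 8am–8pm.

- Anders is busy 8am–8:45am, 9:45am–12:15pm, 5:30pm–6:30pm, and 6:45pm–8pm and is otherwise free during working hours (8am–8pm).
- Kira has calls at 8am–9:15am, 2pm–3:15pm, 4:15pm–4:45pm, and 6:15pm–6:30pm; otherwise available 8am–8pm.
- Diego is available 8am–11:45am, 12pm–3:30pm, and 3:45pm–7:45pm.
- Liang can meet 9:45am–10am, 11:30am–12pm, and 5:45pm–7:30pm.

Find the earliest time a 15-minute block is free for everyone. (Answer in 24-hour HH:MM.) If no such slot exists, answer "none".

Anders free within 08:00–20:00: 08:45–09:45, 12:15–17:30, 18:30–18:45.
Kira free within 08:00–20:00: 09:15–14:00, 15:15–16:15, 16:45–18:15, 18:30–20:00.
Anders ∩ Kira: 09:15–09:45, 12:15–14:00, 15:15–16:15, 16:45–17:30, 18:30–18:45.
Anders ∩ Kira ∩ Diego: 09:15–09:45, 12:15–14:00, 15:15–15:30, 15:45–16:15, 16:45–17:30, 18:30–18:45.
Anders ∩ Kira ∩ Diego ∩ Liang: 18:30–18:45.
Windows ≥ 15 min: 18:30–18:45.
Earliest such window starts at 18:30.

18:30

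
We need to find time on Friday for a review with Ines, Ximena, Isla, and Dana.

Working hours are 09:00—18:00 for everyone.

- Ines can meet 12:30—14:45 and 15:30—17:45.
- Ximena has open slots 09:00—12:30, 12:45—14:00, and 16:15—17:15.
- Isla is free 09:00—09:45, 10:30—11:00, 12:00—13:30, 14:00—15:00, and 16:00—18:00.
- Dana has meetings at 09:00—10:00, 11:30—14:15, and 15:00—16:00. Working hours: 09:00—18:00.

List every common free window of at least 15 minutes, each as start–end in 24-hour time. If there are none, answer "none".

16:15–17:15

Dana free within 09:00–18:00: 10:00–11:30, 14:15–15:00, 16:00–18:00.
Ines ∩ Ximena: 12:45–14:00, 16:15–17:15.
Ines ∩ Ximena ∩ Isla: 12:45–13:30, 16:15–17:15.
Ines ∩ Ximena ∩ Isla ∩ Dana: 16:15–17:15.
Windows ≥ 15 min: 16:15–17:15.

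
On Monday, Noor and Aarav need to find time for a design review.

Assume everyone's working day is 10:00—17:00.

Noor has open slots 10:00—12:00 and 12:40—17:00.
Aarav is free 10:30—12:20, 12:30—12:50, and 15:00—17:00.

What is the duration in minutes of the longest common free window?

120 minutes

Noor ∩ Aarav: 10:30–12:00, 12:40–12:50, 15:00–17:00.
Common window lengths: 90, 10, 120 min; longest is 120.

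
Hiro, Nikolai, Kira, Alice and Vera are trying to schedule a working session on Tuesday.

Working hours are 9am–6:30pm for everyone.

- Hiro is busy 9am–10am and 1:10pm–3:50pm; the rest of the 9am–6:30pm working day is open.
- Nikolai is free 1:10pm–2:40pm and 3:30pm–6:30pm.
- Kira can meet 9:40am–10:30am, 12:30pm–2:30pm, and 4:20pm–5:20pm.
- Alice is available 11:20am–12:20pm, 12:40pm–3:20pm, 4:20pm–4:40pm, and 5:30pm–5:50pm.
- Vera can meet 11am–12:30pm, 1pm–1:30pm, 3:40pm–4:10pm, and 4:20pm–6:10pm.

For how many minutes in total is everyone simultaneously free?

20 minutes

Hiro free within 09:00–18:30: 10:00–13:10, 15:50–18:30.
Hiro ∩ Nikolai: 15:50–18:30.
Hiro ∩ Nikolai ∩ Kira: 16:20–17:20.
Hiro ∩ Nikolai ∩ Kira ∩ Alice: 16:20–16:40.
Hiro ∩ Nikolai ∩ Kira ∩ Alice ∩ Vera: 16:20–16:40.
Total common minutes: 20.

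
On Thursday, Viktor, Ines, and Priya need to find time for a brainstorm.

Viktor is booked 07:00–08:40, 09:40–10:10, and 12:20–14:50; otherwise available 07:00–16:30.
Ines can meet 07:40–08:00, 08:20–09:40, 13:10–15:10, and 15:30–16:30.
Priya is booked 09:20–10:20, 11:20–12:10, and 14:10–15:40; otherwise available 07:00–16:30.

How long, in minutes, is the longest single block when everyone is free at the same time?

50 minutes

Viktor free within 07:00–16:30: 08:40–09:40, 10:10–12:20, 14:50–16:30.
Priya free within 07:00–16:30: 07:00–09:20, 10:20–11:20, 12:10–14:10, 15:40–16:30.
Viktor ∩ Ines: 08:40–09:40, 14:50–15:10, 15:30–16:30.
Viktor ∩ Ines ∩ Priya: 08:40–09:20, 15:40–16:30.
Common window lengths: 40, 50 min; longest is 50.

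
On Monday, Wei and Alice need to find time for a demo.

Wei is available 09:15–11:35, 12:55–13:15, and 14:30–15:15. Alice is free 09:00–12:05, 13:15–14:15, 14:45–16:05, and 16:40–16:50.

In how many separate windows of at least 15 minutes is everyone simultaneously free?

Wei ∩ Alice: 09:15–11:35, 14:45–15:15.
Windows ≥ 15 min: 09:15–11:35, 14:45–15:15.
That's 2 windows.

2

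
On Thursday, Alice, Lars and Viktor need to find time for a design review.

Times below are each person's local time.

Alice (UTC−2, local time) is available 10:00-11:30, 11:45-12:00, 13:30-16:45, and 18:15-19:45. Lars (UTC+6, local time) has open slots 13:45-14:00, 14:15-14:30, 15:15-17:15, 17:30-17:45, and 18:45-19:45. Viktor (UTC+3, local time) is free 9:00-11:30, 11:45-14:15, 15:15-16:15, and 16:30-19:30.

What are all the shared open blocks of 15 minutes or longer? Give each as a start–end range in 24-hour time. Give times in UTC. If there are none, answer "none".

12:45–13:15

Alice → UTC: 12:00–13:30, 13:45–14:00, 15:30–18:45, 20:15–21:45.
Lars → UTC: 07:45–08:00, 08:15–08:30, 09:15–11:15, 11:30–11:45, 12:45–13:45.
Viktor → UTC: 06:00–08:30, 08:45–11:15, 12:15–13:15, 13:30–16:30.
Alice ∩ Lars: 12:45–13:30.
Alice ∩ Lars ∩ Viktor: 12:45–13:15.
Windows ≥ 15 min: 12:45–13:15.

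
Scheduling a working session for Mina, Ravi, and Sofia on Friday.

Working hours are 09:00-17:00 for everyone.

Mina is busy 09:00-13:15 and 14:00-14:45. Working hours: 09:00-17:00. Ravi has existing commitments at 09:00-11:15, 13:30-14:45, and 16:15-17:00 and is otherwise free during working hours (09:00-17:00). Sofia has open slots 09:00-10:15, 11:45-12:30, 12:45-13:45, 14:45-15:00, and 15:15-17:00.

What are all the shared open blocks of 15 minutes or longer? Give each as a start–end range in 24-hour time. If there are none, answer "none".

Mina free within 09:00–17:00: 13:15–14:00, 14:45–17:00.
Ravi free within 09:00–17:00: 11:15–13:30, 14:45–16:15.
Mina ∩ Ravi: 13:15–13:30, 14:45–16:15.
Mina ∩ Ravi ∩ Sofia: 13:15–13:30, 14:45–15:00, 15:15–16:15.
Windows ≥ 15 min: 13:15–13:30, 14:45–15:00, 15:15–16:15.

13:15–13:30, 14:45–15:00, 15:15–16:15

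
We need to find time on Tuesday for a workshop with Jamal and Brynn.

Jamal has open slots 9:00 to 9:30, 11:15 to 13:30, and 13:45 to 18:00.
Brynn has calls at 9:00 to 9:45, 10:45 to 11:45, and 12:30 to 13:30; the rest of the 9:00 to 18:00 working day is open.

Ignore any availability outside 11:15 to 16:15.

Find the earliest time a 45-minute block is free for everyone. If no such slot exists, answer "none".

11:45

Brynn free within 09:00–18:00: 09:45–10:45, 11:45–12:30, 13:30–18:00.
Jamal ∩ Brynn: 11:45–12:30, 13:45–18:00.
Restricted to 11:15–16:15: 11:45–12:30, 13:45–16:15.
Windows ≥ 45 min: 11:45–12:30, 13:45–16:15.
Earliest such window starts at 11:45.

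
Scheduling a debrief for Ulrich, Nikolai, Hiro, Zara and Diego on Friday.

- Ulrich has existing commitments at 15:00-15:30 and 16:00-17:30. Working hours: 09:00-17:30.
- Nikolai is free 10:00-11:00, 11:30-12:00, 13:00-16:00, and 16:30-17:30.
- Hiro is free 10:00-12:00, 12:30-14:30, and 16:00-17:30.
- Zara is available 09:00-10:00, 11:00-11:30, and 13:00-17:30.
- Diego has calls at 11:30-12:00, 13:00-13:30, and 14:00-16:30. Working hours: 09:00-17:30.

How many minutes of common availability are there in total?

30 minutes

Ulrich free within 09:00–17:30: 09:00–15:00, 15:30–16:00.
Diego free within 09:00–17:30: 09:00–11:30, 12:00–13:00, 13:30–14:00, 16:30–17:30.
Ulrich ∩ Nikolai: 10:00–11:00, 11:30–12:00, 13:00–15:00, 15:30–16:00.
Ulrich ∩ Nikolai ∩ Hiro: 10:00–11:00, 11:30–12:00, 13:00–14:30.
Ulrich ∩ Nikolai ∩ Hiro ∩ Zara: 13:00–14:30.
Ulrich ∩ Nikolai ∩ Hiro ∩ Zara ∩ Diego: 13:30–14:00.
Total common minutes: 30.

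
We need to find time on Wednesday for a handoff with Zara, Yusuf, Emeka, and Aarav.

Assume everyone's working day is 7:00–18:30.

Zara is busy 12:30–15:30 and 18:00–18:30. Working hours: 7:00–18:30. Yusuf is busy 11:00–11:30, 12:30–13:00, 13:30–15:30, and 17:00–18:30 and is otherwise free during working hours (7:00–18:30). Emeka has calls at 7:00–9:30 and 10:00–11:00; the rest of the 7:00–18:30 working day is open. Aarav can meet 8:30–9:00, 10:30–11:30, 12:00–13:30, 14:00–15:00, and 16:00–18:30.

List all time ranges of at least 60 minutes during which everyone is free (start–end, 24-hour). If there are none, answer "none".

16:00–17:00

Zara free within 07:00–18:30: 07:00–12:30, 15:30–18:00.
Yusuf free within 07:00–18:30: 07:00–11:00, 11:30–12:30, 13:00–13:30, 15:30–17:00.
Emeka free within 07:00–18:30: 09:30–10:00, 11:00–18:30.
Zara ∩ Yusuf: 07:00–11:00, 11:30–12:30, 15:30–17:00.
Zara ∩ Yusuf ∩ Emeka: 09:30–10:00, 11:30–12:30, 15:30–17:00.
Zara ∩ Yusuf ∩ Emeka ∩ Aarav: 12:00–12:30, 16:00–17:00.
Windows ≥ 60 min: 16:00–17:00.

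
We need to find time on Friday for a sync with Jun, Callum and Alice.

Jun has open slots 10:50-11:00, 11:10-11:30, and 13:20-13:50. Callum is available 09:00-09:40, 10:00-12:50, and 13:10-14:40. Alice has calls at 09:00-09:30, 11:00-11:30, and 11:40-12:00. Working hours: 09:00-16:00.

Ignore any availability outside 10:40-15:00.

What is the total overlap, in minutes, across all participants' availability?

Alice free within 09:00–16:00: 09:30–11:00, 11:30–11:40, 12:00–16:00.
Jun ∩ Callum: 10:50–11:00, 11:10–11:30, 13:20–13:50.
Jun ∩ Callum ∩ Alice: 10:50–11:00, 13:20–13:50.
Restricted to 10:40–15:00: 10:50–11:00, 13:20–13:50.
Total common minutes: 10 + 30 = 40.

40 minutes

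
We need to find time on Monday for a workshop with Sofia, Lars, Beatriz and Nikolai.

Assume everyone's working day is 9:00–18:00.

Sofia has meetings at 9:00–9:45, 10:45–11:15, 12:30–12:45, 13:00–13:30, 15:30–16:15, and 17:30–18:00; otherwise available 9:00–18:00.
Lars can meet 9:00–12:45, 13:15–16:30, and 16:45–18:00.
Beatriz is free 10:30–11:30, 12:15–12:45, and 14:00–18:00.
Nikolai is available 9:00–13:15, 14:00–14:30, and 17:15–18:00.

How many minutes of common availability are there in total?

90 minutes

Sofia free within 09:00–18:00: 09:45–10:45, 11:15–12:30, 12:45–13:00, 13:30–15:30, 16:15–17:30.
Sofia ∩ Lars: 09:45–10:45, 11:15–12:30, 13:30–15:30, 16:15–16:30, 16:45–17:30.
Sofia ∩ Lars ∩ Beatriz: 10:30–10:45, 11:15–11:30, 12:15–12:30, 14:00–15:30, 16:15–16:30, 16:45–17:30.
Sofia ∩ Lars ∩ Beatriz ∩ Nikolai: 10:30–10:45, 11:15–11:30, 12:15–12:30, 14:00–14:30, 17:15–17:30.
Total common minutes: 15 + 15 + 15 + 30 + 15 = 90.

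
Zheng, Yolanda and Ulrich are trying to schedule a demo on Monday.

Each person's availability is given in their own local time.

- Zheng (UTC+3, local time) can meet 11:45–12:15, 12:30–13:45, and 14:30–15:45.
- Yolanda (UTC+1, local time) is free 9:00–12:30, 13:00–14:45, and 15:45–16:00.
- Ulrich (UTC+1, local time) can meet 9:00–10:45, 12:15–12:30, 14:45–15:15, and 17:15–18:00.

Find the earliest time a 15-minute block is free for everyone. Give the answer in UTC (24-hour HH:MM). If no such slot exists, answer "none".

08:45

Zheng → UTC: 08:45–09:15, 09:30–10:45, 11:30–12:45.
Yolanda → UTC: 08:00–11:30, 12:00–13:45, 14:45–15:00.
Ulrich → UTC: 08:00–09:45, 11:15–11:30, 13:45–14:15, 16:15–17:00.
Zheng ∩ Yolanda: 08:45–09:15, 09:30–10:45, 12:00–12:45.
Zheng ∩ Yolanda ∩ Ulrich: 08:45–09:15, 09:30–09:45.
Windows ≥ 15 min: 08:45–09:15, 09:30–09:45.
Earliest such window starts at 08:45.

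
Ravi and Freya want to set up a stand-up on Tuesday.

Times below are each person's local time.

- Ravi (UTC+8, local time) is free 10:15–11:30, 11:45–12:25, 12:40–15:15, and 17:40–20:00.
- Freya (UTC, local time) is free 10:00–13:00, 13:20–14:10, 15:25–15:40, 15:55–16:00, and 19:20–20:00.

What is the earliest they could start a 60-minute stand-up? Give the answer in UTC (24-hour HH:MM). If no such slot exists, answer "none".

10:00

Ravi → UTC: 02:15–03:30, 03:45–04:25, 04:40–07:15, 09:40–12:00.
Freya → UTC: 10:00–13:00, 13:20–14:10, 15:25–15:40, 15:55–16:00, 19:20–20:00.
Ravi ∩ Freya: 10:00–12:00.
Windows ≥ 60 min: 10:00–12:00.
Earliest such window starts at 10:00.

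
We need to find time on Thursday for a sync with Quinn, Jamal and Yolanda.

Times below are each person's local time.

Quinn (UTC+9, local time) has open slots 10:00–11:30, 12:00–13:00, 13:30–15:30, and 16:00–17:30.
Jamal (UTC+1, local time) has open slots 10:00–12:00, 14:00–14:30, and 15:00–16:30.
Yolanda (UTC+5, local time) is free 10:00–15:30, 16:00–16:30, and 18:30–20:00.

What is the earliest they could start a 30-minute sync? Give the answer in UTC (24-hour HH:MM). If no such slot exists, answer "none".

Quinn → UTC: 01:00–02:30, 03:00–04:00, 04:30–06:30, 07:00–08:30.
Jamal → UTC: 09:00–11:00, 13:00–13:30, 14:00–15:30.
Yolanda → UTC: 05:00–10:30, 11:00–11:30, 13:30–15:00.
Quinn ∩ Jamal: (none).
Quinn ∩ Jamal ∩ Yolanda: (none).
Windows ≥ 30 min: (none).

none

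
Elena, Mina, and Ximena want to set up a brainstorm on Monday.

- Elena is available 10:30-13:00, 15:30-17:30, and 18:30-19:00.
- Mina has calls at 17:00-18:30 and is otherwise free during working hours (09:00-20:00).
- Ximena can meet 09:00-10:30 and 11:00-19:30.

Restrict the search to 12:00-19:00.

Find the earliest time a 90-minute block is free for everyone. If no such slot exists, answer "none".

Mina free within 09:00–20:00: 09:00–17:00, 18:30–20:00.
Elena ∩ Mina: 10:30–13:00, 15:30–17:00, 18:30–19:00.
Elena ∩ Mina ∩ Ximena: 11:00–13:00, 15:30–17:00, 18:30–19:00.
Restricted to 12:00–19:00: 12:00–13:00, 15:30–17:00, 18:30–19:00.
Windows ≥ 90 min: 15:30–17:00.
Earliest such window starts at 15:30.

15:30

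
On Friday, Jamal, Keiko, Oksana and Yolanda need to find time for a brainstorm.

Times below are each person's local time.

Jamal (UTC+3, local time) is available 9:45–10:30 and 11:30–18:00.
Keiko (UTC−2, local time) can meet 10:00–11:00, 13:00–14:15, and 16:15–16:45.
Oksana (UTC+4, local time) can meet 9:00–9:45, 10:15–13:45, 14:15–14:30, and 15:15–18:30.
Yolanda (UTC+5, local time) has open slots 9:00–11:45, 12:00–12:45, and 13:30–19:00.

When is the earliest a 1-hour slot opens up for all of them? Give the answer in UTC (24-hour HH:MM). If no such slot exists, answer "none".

12:00

Jamal → UTC: 06:45–07:30, 08:30–15:00.
Keiko → UTC: 12:00–13:00, 15:00–16:15, 18:15–18:45.
Oksana → UTC: 05:00–05:45, 06:15–09:45, 10:15–10:30, 11:15–14:30.
Yolanda → UTC: 04:00–06:45, 07:00–07:45, 08:30–14:00.
Jamal ∩ Keiko: 12:00–13:00.
Jamal ∩ Keiko ∩ Oksana: 12:00–13:00.
Jamal ∩ Keiko ∩ Oksana ∩ Yolanda: 12:00–13:00.
Windows ≥ 60 min: 12:00–13:00.
Earliest such window starts at 12:00.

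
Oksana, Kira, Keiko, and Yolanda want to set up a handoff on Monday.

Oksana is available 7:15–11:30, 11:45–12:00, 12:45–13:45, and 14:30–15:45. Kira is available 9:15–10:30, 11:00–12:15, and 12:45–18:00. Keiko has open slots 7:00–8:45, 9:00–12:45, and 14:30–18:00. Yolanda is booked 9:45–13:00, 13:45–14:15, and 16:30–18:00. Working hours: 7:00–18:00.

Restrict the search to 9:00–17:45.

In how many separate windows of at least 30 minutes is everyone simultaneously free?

2

Yolanda free within 07:00–18:00: 07:00–09:45, 13:00–13:45, 14:15–16:30.
Oksana ∩ Kira: 09:15–10:30, 11:00–11:30, 11:45–12:00, 12:45–13:45, 14:30–15:45.
Oksana ∩ Kira ∩ Keiko: 09:15–10:30, 11:00–11:30, 11:45–12:00, 14:30–15:45.
Oksana ∩ Kira ∩ Keiko ∩ Yolanda: 09:15–09:45, 14:30–15:45.
Restricted to 09:00–17:45: 09:15–09:45, 14:30–15:45.
Windows ≥ 30 min: 09:15–09:45, 14:30–15:45.
That's 2 windows.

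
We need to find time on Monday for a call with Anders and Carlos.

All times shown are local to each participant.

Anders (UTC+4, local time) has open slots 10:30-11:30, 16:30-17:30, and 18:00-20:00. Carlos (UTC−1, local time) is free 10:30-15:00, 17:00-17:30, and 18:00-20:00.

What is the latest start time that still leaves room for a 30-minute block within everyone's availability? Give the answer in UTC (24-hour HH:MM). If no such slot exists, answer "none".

15:30

Anders → UTC: 06:30–07:30, 12:30–13:30, 14:00–16:00.
Carlos → UTC: 11:30–16:00, 18:00–18:30, 19:00–21:00.
Anders ∩ Carlos: 12:30–13:30, 14:00–16:00.
Windows ≥ 30 min: 12:30–13:30, 14:00–16:00.
Latest start in the last window 14:00–16:00 is 16:00 − 30 min = 15:30.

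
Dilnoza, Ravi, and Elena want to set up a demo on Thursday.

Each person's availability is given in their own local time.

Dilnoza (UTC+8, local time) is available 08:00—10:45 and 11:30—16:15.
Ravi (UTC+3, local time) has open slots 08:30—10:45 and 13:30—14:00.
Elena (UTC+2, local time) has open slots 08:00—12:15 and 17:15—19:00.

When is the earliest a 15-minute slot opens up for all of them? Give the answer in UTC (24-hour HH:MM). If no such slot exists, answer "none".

06:00

Dilnoza → UTC: 00:00–02:45, 03:30–08:15.
Ravi → UTC: 05:30–07:45, 10:30–11:00.
Elena → UTC: 06:00–10:15, 15:15–17:00.
Dilnoza ∩ Ravi: 05:30–07:45.
Dilnoza ∩ Ravi ∩ Elena: 06:00–07:45.
Windows ≥ 15 min: 06:00–07:45.
Earliest such window starts at 06:00.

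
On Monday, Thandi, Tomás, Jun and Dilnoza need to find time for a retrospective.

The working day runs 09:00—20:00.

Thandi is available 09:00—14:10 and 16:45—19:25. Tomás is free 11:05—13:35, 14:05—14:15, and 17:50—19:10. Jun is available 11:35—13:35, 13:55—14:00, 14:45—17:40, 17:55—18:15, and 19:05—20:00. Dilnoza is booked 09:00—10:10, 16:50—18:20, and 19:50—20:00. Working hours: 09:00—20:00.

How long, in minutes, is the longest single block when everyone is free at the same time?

120 minutes

Dilnoza free within 09:00–20:00: 10:10–16:50, 18:20–19:50.
Thandi ∩ Tomás: 11:05–13:35, 14:05–14:10, 17:50–19:10.
Thandi ∩ Tomás ∩ Jun: 11:35–13:35, 17:55–18:15, 19:05–19:10.
Thandi ∩ Tomás ∩ Jun ∩ Dilnoza: 11:35–13:35, 19:05–19:10.
Common window lengths: 120, 5 min; longest is 120.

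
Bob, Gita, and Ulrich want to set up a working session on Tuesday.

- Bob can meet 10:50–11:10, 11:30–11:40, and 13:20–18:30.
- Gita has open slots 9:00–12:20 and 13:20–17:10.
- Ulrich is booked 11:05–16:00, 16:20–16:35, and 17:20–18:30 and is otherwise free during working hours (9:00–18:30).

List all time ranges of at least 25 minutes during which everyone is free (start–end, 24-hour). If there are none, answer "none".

16:35–17:10

Ulrich free within 09:00–18:30: 09:00–11:05, 16:00–16:20, 16:35–17:20.
Bob ∩ Gita: 10:50–11:10, 11:30–11:40, 13:20–17:10.
Bob ∩ Gita ∩ Ulrich: 10:50–11:05, 16:00–16:20, 16:35–17:10.
Windows ≥ 25 min: 16:35–17:10.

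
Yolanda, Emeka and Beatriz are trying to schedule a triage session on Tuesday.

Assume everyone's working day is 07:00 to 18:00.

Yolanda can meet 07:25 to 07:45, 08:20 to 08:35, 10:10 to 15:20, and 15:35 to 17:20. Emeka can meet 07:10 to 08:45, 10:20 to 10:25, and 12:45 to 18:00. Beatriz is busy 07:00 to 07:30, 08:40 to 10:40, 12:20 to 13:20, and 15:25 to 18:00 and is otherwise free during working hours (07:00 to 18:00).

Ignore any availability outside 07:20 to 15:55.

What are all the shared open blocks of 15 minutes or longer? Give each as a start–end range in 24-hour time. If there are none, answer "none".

07:30–07:45, 08:20–08:35, 13:20–15:20

Beatriz free within 07:00–18:00: 07:30–08:40, 10:40–12:20, 13:20–15:25.
Yolanda ∩ Emeka: 07:25–07:45, 08:20–08:35, 10:20–10:25, 12:45–15:20, 15:35–17:20.
Yolanda ∩ Emeka ∩ Beatriz: 07:30–07:45, 08:20–08:35, 13:20–15:20.
Restricted to 07:20–15:55: 07:30–07:45, 08:20–08:35, 13:20–15:20.
Windows ≥ 15 min: 07:30–07:45, 08:20–08:35, 13:20–15:20.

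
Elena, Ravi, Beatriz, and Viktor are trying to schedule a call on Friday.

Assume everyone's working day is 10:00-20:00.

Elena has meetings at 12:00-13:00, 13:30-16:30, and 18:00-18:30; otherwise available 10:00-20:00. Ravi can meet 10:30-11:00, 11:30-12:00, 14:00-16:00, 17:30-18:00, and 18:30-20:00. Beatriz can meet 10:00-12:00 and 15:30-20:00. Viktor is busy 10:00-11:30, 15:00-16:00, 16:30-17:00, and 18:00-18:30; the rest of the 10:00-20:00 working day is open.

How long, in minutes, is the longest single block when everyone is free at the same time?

Elena free within 10:00–20:00: 10:00–12:00, 13:00–13:30, 16:30–18:00, 18:30–20:00.
Viktor free within 10:00–20:00: 11:30–15:00, 16:00–16:30, 17:00–18:00, 18:30–20:00.
Elena ∩ Ravi: 10:30–11:00, 11:30–12:00, 17:30–18:00, 18:30–20:00.
Elena ∩ Ravi ∩ Beatriz: 10:30–11:00, 11:30–12:00, 17:30–18:00, 18:30–20:00.
Elena ∩ Ravi ∩ Beatriz ∩ Viktor: 11:30–12:00, 17:30–18:00, 18:30–20:00.
Common window lengths: 30, 30, 90 min; longest is 90.

90 minutes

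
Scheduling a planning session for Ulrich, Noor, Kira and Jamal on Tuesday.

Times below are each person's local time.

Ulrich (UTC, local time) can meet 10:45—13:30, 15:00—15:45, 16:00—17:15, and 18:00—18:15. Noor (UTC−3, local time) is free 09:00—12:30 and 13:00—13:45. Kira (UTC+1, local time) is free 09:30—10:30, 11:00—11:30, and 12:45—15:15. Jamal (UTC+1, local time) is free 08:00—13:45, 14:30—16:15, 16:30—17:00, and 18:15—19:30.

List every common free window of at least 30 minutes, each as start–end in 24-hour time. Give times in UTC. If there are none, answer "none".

12:00–12:45

Ulrich → UTC: 10:45–13:30, 15:00–15:45, 16:00–17:15, 18:00–18:15.
Noor → UTC: 12:00–15:30, 16:00–16:45.
Kira → UTC: 08:30–09:30, 10:00–10:30, 11:45–14:15.
Jamal → UTC: 07:00–12:45, 13:30–15:15, 15:30–16:00, 17:15–18:30.
Ulrich ∩ Noor: 12:00–13:30, 15:00–15:30, 16:00–16:45.
Ulrich ∩ Noor ∩ Kira: 12:00–13:30.
Ulrich ∩ Noor ∩ Kira ∩ Jamal: 12:00–12:45.
Windows ≥ 30 min: 12:00–12:45.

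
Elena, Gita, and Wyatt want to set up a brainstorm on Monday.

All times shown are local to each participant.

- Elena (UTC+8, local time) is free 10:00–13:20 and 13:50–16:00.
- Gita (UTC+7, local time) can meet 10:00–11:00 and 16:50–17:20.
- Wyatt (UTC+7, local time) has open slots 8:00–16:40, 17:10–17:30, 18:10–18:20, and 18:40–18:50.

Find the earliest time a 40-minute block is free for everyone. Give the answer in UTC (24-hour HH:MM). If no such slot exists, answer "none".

Elena → UTC: 02:00–05:20, 05:50–08:00.
Gita → UTC: 03:00–04:00, 09:50–10:20.
Wyatt → UTC: 01:00–09:40, 10:10–10:30, 11:10–11:20, 11:40–11:50.
Elena ∩ Gita: 03:00–04:00.
Elena ∩ Gita ∩ Wyatt: 03:00–04:00.
Windows ≥ 40 min: 03:00–04:00.
Earliest such window starts at 03:00.

03:00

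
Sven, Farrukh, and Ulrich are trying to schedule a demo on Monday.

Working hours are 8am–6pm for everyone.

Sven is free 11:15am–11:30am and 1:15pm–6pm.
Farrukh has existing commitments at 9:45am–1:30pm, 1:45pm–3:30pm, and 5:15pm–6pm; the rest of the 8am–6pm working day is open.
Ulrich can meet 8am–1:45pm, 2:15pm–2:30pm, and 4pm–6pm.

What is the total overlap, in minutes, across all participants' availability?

90 minutes

Farrukh free within 08:00–18:00: 08:00–09:45, 13:30–13:45, 15:30–17:15.
Sven ∩ Farrukh: 13:30–13:45, 15:30–17:15.
Sven ∩ Farrukh ∩ Ulrich: 13:30–13:45, 16:00–17:15.
Total common minutes: 15 + 75 = 90.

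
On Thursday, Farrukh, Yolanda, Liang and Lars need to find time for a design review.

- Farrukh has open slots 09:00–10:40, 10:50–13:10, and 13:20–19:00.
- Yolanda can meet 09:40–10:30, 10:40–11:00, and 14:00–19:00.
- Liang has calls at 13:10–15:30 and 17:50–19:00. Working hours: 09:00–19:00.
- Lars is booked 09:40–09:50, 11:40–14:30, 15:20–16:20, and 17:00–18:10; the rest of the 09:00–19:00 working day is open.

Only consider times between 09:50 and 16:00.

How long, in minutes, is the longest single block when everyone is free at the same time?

40 minutes

Liang free within 09:00–19:00: 09:00–13:10, 15:30–17:50.
Lars free within 09:00–19:00: 09:00–09:40, 09:50–11:40, 14:30–15:20, 16:20–17:00, 18:10–19:00.
Farrukh ∩ Yolanda: 09:40–10:30, 10:50–11:00, 14:00–19:00.
Farrukh ∩ Yolanda ∩ Liang: 09:40–10:30, 10:50–11:00, 15:30–17:50.
Farrukh ∩ Yolanda ∩ Liang ∩ Lars: 09:50–10:30, 10:50–11:00, 16:20–17:00.
Restricted to 09:50–16:00: 09:50–10:30, 10:50–11:00.
Common window lengths: 40, 10 min; longest is 40.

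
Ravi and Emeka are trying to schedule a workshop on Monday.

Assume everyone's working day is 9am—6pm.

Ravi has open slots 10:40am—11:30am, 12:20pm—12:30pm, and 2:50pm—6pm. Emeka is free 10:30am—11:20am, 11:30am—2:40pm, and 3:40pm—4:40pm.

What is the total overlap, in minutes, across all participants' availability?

Ravi ∩ Emeka: 10:40–11:20, 12:20–12:30, 15:40–16:40.
Total common minutes: 40 + 10 + 60 = 110.

110 minutes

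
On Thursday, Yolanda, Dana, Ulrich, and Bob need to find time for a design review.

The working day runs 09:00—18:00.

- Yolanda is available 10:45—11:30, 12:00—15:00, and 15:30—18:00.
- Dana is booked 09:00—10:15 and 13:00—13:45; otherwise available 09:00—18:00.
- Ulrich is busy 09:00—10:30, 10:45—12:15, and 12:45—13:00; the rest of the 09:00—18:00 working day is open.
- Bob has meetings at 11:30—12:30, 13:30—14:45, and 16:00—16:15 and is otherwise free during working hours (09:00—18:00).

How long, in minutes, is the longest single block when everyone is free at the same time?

105 minutes

Dana free within 09:00–18:00: 10:15–13:00, 13:45–18:00.
Ulrich free within 09:00–18:00: 10:30–10:45, 12:15–12:45, 13:00–18:00.
Bob free within 09:00–18:00: 09:00–11:30, 12:30–13:30, 14:45–16:00, 16:15–18:00.
Yolanda ∩ Dana: 10:45–11:30, 12:00–13:00, 13:45–15:00, 15:30–18:00.
Yolanda ∩ Dana ∩ Ulrich: 12:15–12:45, 13:45–15:00, 15:30–18:00.
Yolanda ∩ Dana ∩ Ulrich ∩ Bob: 12:30–12:45, 14:45–15:00, 15:30–16:00, 16:15–18:00.
Common window lengths: 15, 15, 30, 105 min; longest is 105.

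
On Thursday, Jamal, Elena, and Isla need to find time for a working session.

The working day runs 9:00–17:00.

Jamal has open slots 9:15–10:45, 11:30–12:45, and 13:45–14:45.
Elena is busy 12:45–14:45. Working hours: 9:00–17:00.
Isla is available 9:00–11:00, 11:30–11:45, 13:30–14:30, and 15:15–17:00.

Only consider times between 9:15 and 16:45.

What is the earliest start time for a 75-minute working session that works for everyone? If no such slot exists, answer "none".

09:15

Elena free within 09:00–17:00: 09:00–12:45, 14:45–17:00.
Jamal ∩ Elena: 09:15–10:45, 11:30–12:45.
Jamal ∩ Elena ∩ Isla: 09:15–10:45, 11:30–11:45.
Restricted to 09:15–16:45: 09:15–10:45, 11:30–11:45.
Windows ≥ 75 min: 09:15–10:45.
Earliest such window starts at 09:15.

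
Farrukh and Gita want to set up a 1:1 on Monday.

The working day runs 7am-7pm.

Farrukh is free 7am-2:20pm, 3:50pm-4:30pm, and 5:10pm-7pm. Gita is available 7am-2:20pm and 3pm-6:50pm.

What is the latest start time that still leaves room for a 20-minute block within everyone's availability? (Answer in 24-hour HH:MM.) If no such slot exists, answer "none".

Farrukh ∩ Gita: 07:00–14:20, 15:50–16:30, 17:10–18:50.
Windows ≥ 20 min: 07:00–14:20, 15:50–16:30, 17:10–18:50.
Latest start in the last window 17:10–18:50 is 18:50 − 20 min = 18:30.

18:30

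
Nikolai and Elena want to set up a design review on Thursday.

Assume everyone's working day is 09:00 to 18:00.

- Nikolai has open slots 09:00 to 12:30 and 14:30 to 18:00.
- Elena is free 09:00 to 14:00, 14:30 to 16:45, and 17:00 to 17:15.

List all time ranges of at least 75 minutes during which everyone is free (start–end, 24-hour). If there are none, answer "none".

Nikolai ∩ Elena: 09:00–12:30, 14:30–16:45, 17:00–17:15.
Windows ≥ 75 min: 09:00–12:30, 14:30–16:45.

09:00–12:30, 14:30–16:45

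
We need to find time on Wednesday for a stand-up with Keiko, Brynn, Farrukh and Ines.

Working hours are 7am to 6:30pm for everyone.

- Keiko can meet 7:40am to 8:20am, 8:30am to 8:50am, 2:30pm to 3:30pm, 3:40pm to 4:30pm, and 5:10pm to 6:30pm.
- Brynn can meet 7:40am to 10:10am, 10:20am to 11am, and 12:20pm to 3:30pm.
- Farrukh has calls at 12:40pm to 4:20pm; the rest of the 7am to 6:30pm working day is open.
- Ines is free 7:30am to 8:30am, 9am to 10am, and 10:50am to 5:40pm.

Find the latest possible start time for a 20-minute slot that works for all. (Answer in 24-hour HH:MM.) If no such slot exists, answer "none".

Farrukh free within 07:00–18:30: 07:00–12:40, 16:20–18:30.
Keiko ∩ Brynn: 07:40–08:20, 08:30–08:50, 14:30–15:30.
Keiko ∩ Brynn ∩ Farrukh: 07:40–08:20, 08:30–08:50.
Keiko ∩ Brynn ∩ Farrukh ∩ Ines: 07:40–08:20.
Windows ≥ 20 min: 07:40–08:20.
Latest start in the last window 07:40–08:20 is 08:20 − 20 min = 08:00.

08:00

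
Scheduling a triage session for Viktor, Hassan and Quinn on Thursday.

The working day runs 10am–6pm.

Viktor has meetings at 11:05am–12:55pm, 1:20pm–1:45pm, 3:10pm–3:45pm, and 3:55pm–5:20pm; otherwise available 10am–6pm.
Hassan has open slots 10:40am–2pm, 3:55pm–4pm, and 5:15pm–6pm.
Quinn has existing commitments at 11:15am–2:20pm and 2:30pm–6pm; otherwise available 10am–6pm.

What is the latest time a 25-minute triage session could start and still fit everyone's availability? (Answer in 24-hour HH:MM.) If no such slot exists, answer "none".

10:40

Viktor free within 10:00–18:00: 10:00–11:05, 12:55–13:20, 13:45–15:10, 15:45–15:55, 17:20–18:00.
Quinn free within 10:00–18:00: 10:00–11:15, 14:20–14:30.
Viktor ∩ Hassan: 10:40–11:05, 12:55–13:20, 13:45–14:00, 17:20–18:00.
Viktor ∩ Hassan ∩ Quinn: 10:40–11:05.
Windows ≥ 25 min: 10:40–11:05.
Latest start in the last window 10:40–11:05 is 11:05 − 25 min = 10:40.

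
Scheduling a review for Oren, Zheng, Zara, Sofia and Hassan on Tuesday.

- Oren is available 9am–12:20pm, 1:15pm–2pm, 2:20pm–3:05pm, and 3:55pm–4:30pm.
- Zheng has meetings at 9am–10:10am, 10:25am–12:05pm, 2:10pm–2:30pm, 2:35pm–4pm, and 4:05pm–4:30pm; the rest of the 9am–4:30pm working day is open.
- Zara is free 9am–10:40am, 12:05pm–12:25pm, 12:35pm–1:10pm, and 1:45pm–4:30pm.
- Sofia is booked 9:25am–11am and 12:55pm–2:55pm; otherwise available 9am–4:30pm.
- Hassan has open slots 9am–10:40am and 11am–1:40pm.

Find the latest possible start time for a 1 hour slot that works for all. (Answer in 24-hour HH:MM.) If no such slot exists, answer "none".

none

Zheng free within 09:00–16:30: 10:10–10:25, 12:05–14:10, 14:30–14:35, 16:00–16:05.
Sofia free within 09:00–16:30: 09:00–09:25, 11:00–12:55, 14:55–16:30.
Oren ∩ Zheng: 10:10–10:25, 12:05–12:20, 13:15–14:00, 14:30–14:35, 16:00–16:05.
Oren ∩ Zheng ∩ Zara: 10:10–10:25, 12:05–12:20, 13:45–14:00, 14:30–14:35, 16:00–16:05.
Oren ∩ Zheng ∩ Zara ∩ Sofia: 12:05–12:20, 16:00–16:05.
Oren ∩ Zheng ∩ Zara ∩ Sofia ∩ Hassan: 12:05–12:20.
Windows ≥ 60 min: (none).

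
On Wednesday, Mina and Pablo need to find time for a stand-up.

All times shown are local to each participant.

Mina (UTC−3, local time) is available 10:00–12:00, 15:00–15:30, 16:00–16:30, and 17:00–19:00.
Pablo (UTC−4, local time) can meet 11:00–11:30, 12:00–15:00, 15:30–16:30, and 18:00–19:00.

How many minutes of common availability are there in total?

60 minutes

Mina → UTC: 13:00–15:00, 18:00–18:30, 19:00–19:30, 20:00–22:00.
Pablo → UTC: 15:00–15:30, 16:00–19:00, 19:30–20:30, 22:00–23:00.
Mina ∩ Pablo: 18:00–18:30, 20:00–20:30.
Total common minutes: 30 + 30 = 60.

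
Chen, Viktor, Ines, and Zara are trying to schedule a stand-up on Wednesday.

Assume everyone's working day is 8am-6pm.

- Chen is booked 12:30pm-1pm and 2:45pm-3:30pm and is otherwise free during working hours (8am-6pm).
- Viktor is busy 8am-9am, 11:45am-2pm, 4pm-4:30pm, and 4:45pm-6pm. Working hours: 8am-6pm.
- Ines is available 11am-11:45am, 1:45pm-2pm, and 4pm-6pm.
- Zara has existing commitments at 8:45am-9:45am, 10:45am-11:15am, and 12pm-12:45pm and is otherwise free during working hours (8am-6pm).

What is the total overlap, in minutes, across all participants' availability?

45 minutes

Chen free within 08:00–18:00: 08:00–12:30, 13:00–14:45, 15:30–18:00.
Viktor free within 08:00–18:00: 09:00–11:45, 14:00–16:00, 16:30–16:45.
Zara free within 08:00–18:00: 08:00–08:45, 09:45–10:45, 11:15–12:00, 12:45–18:00.
Chen ∩ Viktor: 09:00–11:45, 14:00–14:45, 15:30–16:00, 16:30–16:45.
Chen ∩ Viktor ∩ Ines: 11:00–11:45, 16:30–16:45.
Chen ∩ Viktor ∩ Ines ∩ Zara: 11:15–11:45, 16:30–16:45.
Total common minutes: 30 + 15 = 45.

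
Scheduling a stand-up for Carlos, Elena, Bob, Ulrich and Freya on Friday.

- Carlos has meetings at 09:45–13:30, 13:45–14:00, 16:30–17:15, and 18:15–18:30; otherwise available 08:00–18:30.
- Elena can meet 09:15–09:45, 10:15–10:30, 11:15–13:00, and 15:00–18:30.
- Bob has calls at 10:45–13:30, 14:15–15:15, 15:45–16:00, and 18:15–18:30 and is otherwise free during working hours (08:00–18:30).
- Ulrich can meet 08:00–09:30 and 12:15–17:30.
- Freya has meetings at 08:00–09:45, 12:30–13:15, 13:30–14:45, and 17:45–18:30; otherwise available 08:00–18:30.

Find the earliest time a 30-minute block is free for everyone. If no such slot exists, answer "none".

15:15

Carlos free within 08:00–18:30: 08:00–09:45, 13:30–13:45, 14:00–16:30, 17:15–18:15.
Bob free within 08:00–18:30: 08:00–10:45, 13:30–14:15, 15:15–15:45, 16:00–18:15.
Freya free within 08:00–18:30: 09:45–12:30, 13:15–13:30, 14:45–17:45.
Carlos ∩ Elena: 09:15–09:45, 15:00–16:30, 17:15–18:15.
Carlos ∩ Elena ∩ Bob: 09:15–09:45, 15:15–15:45, 16:00–16:30, 17:15–18:15.
Carlos ∩ Elena ∩ Bob ∩ Ulrich: 09:15–09:30, 15:15–15:45, 16:00–16:30, 17:15–17:30.
Carlos ∩ Elena ∩ Bob ∩ Ulrich ∩ Freya: 15:15–15:45, 16:00–16:30, 17:15–17:30.
Windows ≥ 30 min: 15:15–15:45, 16:00–16:30.
Earliest such window starts at 15:15.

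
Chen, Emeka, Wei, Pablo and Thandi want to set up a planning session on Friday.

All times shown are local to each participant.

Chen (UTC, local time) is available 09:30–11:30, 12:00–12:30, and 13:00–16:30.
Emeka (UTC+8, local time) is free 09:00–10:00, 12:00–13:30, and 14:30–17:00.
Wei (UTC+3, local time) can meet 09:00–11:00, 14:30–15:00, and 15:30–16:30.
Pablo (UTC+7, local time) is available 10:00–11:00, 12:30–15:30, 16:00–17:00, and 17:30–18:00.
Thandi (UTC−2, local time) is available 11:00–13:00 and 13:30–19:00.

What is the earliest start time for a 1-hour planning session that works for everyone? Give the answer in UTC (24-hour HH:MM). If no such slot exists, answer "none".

Chen → UTC: 09:30–11:30, 12:00–12:30, 13:00–16:30.
Emeka → UTC: 01:00–02:00, 04:00–05:30, 06:30–09:00.
Wei → UTC: 06:00–08:00, 11:30–12:00, 12:30–13:30.
Pablo → UTC: 03:00–04:00, 05:30–08:30, 09:00–10:00, 10:30–11:00.
Thandi → UTC: 13:00–15:00, 15:30–21:00.
Chen ∩ Emeka: (none).
Chen ∩ Emeka ∩ Wei: (none).
Chen ∩ Emeka ∩ Wei ∩ Pablo: (none).
Chen ∩ Emeka ∩ Wei ∩ Pablo ∩ Thandi: (none).
Windows ≥ 60 min: (none).

none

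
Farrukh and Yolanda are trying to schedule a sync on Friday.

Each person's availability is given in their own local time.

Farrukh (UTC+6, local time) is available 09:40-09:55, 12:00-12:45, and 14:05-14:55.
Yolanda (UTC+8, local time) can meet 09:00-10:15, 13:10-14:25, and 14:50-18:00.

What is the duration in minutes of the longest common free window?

Farrukh → UTC: 03:40–03:55, 06:00–06:45, 08:05–08:55.
Yolanda → UTC: 01:00–02:15, 05:10–06:25, 06:50–10:00.
Farrukh ∩ Yolanda: 06:00–06:25, 08:05–08:55.
Common window lengths: 25, 50 min; longest is 50.

50 minutes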